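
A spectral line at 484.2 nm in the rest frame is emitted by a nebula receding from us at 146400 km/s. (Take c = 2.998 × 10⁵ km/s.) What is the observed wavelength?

825.8 nm

β = v/c = 146400/299800 = 0.4883.
Relativistic Doppler for wavelength: λ' = λ₀ · √((1 + β)/(1 − β)).
λ' = 484.2 × √(1.4883/0.5117) = 484.2 × 1.70550 ≈ 825.8 nm.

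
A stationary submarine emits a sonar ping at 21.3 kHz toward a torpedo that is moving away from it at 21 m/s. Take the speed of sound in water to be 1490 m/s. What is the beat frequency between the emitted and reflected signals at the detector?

The torpedo first receives the wave as a moving observer: f₁ = f₀ · (v − u)/v = 21.3 × (1490 − 21)/1490 ≈ 21.000 kHz.
The reflection then acts as a moving source: f₂ = f₁ · v/(v + u) ≈ 20.708 kHz.
Equivalently f₂ = f₀ · (v − u)/(v + u).
Beat frequency (with f₀ = 21300 Hz): |f₂ − f₀| = 2u·f₀/(v + u) = 2 × 21 × 21300/1511 ≈ 592 Hz.

592 Hz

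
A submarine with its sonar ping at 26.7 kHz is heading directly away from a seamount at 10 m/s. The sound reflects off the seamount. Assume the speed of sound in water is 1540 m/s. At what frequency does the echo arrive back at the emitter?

The seamount receives the sound from a moving source: f₁ = f₀ · v/(v + v_e) = 26.7 × 1540/1550 ≈ 26.5 kHz.
On the return leg the submarine is a moving observer: f₂ = f₁ · (v − v_e)/v = 26.5 × 1530/1540 ≈ 26.4 kHz.

26.4 kHz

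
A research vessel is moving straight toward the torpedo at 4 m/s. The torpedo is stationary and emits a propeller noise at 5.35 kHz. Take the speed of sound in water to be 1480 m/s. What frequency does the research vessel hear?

Moving observer, stationary source: f' = f · (v + v_o)/v.
f' = 5.35 × (1480 + 4)/1480 = 5.35 × 1484/1480 ≈ 5.36 kHz.

5.36 kHz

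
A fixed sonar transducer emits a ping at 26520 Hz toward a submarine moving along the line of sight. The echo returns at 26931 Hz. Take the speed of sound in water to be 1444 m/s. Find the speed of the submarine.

11.1 m/s

Double Doppler shift off a moving reflector: f₂ = f₀ · (v + u)/(v − u) (u > 0 toward emitter).
Rearranging, u = v · (f₂ − f₀)/(f₂ + f₀) = 1444 × 411/53451 ≈ 11.1 m/s.
So the submarine is moving at 11.1 m/s toward the emitter.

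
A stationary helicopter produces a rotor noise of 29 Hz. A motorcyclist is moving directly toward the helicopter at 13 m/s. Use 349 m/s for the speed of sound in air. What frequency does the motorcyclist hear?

Only the observer moves, toward the source, so f' = f · (v + v_o)/v.
f' = 29 × (349 + 13)/349 = 29 × 362/349 ≈ 30.1 Hz.

30.1 Hz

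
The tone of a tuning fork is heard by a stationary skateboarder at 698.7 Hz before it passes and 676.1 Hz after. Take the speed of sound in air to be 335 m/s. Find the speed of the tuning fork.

f₁/f₂ = (v + v_s)/(v − v_s), so v_s = v · (f₁ − f₂)/(f₁ + f₂).
v_s = 335 × (698.7 − 676.1)/(698.7 + 676.1) = 335 × 22.6/1374.8 ≈ 5.5 m/s.

5.5 m/s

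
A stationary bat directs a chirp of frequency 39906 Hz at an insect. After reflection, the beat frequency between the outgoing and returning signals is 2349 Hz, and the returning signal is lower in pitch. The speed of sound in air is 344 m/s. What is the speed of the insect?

Double Doppler shift off a moving reflector: f₂ = f₀ · (v + u)/(v − u) (u > 0 toward emitter).
Returning signal is lower, so f₂ = f₀ − Δf = 39906 − 2349 = 37557 Hz.
Rearranging, u = v · (f₂ − f₀)/(f₂ + f₀) = 344 × -2349/77463 ≈ -10.4 m/s.
So the insect is moving at 10.4 m/s away from the emitter.

10.4 m/s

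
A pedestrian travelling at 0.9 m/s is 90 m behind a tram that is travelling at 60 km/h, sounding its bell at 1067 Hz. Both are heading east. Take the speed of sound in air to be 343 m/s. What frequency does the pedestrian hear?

60 km/h = 16.67 m/s.
The pedestrian is behind, so the tram is moving away from it while the pedestrian is moving toward the tram.
With source receding and observer approaching, f' = f · (v + v_o)/(v + v_s).
f' = 1067 × (343 + 0.9)/(343 + 16.67) = 1067 × 343.9/359.67 ≈ 1020 Hz.

1020 Hz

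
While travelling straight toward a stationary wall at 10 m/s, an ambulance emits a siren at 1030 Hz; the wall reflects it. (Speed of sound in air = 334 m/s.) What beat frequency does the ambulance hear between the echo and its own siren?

The wall receives the sound from a moving source: f₁ = f₀ · v/(v − v_e) = 1030 × 334/324 ≈ 1061.8 Hz.
On the return leg the ambulance is a moving observer: f₂ = f₁ · (v + v_e)/v = 1061.8 × 344/334 ≈ 1093.6 Hz.
Beat against the emitted tone: |f₂ − f₀| = 2v_e·f₀/(v − v_e) = 2 × 10 × 1030/324 ≈ 64 Hz.

64 Hz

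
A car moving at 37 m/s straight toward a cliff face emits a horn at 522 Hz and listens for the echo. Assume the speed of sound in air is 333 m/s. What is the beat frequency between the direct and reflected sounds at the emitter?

130 Hz

The cliff face receives the sound from a moving source: f₁ = f₀ · v/(v − v_e) = 522 × 333/296 ≈ 587.2 Hz.
On the return leg the car is a moving observer: f₂ = f₁ · (v + v_e)/v = 587.2 × 370/333 ≈ 652.5 Hz.
Equivalently f₂ = f₀ · (v + v_e)/(v − v_e).
Beat against the emitted tone: |f₂ − f₀| = 2v_e·f₀/(v − v_e) = 2 × 37 × 522/296 ≈ 130 Hz.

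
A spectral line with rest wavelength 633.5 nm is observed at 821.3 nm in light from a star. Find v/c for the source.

λ'/λ₀ = 1.2964 > 1 (redshift), so the source is receding.
λ'/λ₀ = √((1 + β)/(1 − β)) for a receding source ⇒ β = (r² − 1)/(r² + 1) with r = λ'/λ₀.
β = (1.6808 − 1)/(1.6808 + 1) ≈ 0.254.

0.254c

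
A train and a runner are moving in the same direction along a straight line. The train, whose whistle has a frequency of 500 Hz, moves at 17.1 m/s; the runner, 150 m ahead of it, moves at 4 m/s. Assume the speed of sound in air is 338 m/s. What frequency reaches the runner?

520 Hz

The runner is ahead, so the train is moving toward it while the runner is moving away from the train.
General Doppler shift: f' = f · (v − v_o)/(v − v_s).
f' = 500 × (338 − 4)/(338 − 17.1) = 500 × 334/320.9 ≈ 520 Hz.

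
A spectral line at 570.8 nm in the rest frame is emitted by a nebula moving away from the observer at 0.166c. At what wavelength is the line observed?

674.9 nm

Relativistic Doppler for wavelength: λ' = λ₀ · √((1 + β)/(1 − β)).
λ' = 570.8 × √(1.1660/0.8340) = 570.8 × 1.18240 ≈ 674.9 nm.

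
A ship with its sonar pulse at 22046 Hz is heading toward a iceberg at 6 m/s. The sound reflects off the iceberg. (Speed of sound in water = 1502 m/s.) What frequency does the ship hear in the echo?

The iceberg receives the sound from a moving source: f₁ = f₀ · v/(v − v_e) = 22046 × 1502/1496 ≈ 22134 Hz.
On the return leg the ship is a moving observer: f₂ = f₁ · (v + v_e)/v = 22134 × 1508/1502 ≈ 22223 Hz.
Equivalently f₂ = f₀ · (v + v_e)/(v − v_e).

22223 Hz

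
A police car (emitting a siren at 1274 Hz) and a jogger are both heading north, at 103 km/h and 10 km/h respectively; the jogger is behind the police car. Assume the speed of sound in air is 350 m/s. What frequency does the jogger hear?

1187 Hz

103 km/h = 28.61 m/s; 10 km/h = 2.778 m/s.
The jogger is behind, so the police car is moving away from it while the jogger is moving toward the police car.
Both move, so f' = f · (v + v_o)/(v + v_s).
f' = 1274 × (350 + 2.778)/(350 + 28.61) = 1274 × 352.78/378.61 ≈ 1187 Hz.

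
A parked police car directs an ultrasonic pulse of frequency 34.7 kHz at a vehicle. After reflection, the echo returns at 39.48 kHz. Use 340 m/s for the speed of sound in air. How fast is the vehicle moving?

Double Doppler shift off a moving reflector: f₂ = f₀ · (v + u)/(v − u) (u > 0 toward emitter).
Rearranging, u = v · (f₂ − f₀)/(f₂ + f₀) = 340 × 4.78/74.18 ≈ 21.9 m/s.
So the vehicle is moving at 21.9 m/s toward the emitter.

21.9 m/s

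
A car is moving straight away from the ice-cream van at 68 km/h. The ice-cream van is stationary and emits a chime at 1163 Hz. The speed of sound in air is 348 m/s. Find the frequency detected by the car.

1100 Hz

68 km/h = 18.89 m/s.
Moving observer, stationary source: f' = f · (v − v_o)/v.
f' = 1163 × (348 − 18.89)/348 = 1163 × 329.11/348 ≈ 1100 Hz.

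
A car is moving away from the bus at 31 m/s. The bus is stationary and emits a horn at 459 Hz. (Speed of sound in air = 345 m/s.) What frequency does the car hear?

418 Hz

Moving observer, stationary source: f' = f · (v − v_o)/v.
f' = 459 × (345 − 31)/345 = 459 × 314/345 ≈ 418 Hz.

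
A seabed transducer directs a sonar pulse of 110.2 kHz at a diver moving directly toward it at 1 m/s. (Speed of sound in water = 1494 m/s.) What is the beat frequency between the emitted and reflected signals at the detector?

The diver first receives the wave as a moving observer: f₁ = f₀ · (v + u)/v = 110.2 × (1494 + 1)/1494 ≈ 110.2738 kHz.
On reflection it acts as a source moving toward the stationary detector: f₂ = f₁ · v/(v − u) = 110.2738 × 1494/1493 ≈ 110.3476 kHz.
Beat frequency (with f₀ = 110200 Hz): |f₂ − f₀| = 2u·f₀/(v − u) = 2 × 1 × 110200/1493 ≈ 148 Hz.

148 Hz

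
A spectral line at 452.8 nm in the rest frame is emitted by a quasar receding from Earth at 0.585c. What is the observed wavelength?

884.9 nm

Relativistic Doppler for wavelength: λ' = λ₀ · √((1 + β)/(1 − β)).
λ' = 452.8 × √(1.5850/0.4150) = 452.8 × 1.95430 ≈ 884.9 nm.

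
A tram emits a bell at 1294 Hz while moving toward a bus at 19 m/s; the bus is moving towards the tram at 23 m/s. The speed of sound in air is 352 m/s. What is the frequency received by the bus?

Both move, so f' = f · (v + v_o)/(v − v_s).
f' = 1294 × (352 + 23)/(352 − 19) = 1294 × 375/333 ≈ 1457 Hz.

1457 Hz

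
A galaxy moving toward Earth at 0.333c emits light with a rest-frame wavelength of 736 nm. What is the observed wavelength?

Relativistic Doppler for wavelength: λ' = λ₀ · √((1 − β)/(1 + β)).
λ' = 736 × √(0.6670/1.3330) = 736 × 0.70737 ≈ 520.6 nm.

520.6 nm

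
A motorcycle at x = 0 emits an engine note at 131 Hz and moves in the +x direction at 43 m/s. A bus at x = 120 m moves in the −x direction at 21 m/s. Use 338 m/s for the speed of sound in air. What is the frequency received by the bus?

The observer lies on the +x side, so the source is heading toward the observer and the observer is heading toward the source.
Both move, so f' = f · (v + v_o)/(v − v_s).
f' = 131 × (338 + 21)/(338 − 43) = 131 × 359/295 ≈ 159 Hz.

159 Hz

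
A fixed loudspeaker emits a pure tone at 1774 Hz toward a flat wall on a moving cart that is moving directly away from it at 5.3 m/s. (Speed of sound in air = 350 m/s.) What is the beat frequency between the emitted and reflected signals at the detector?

At the flat wall on a moving cart (a moving observer), f₁ = f₀ · (v − u)/v = 1774 × 344.7/350 ≈ 1747.1 Hz.
On reflection it acts as a source moving away from the stationary detector: f₂ = f₁ · v/(v + u) = 1747.1 × 350/355.3 ≈ 1721.1 Hz.
Equivalently f₂ = f₀ · (v − u)/(v + u).
Beat frequency: |f₂ − f₀| = 2u·f₀/(v + u) = 2 × 5.3 × 1774/355.3 ≈ 52.9 Hz.

52.9 Hz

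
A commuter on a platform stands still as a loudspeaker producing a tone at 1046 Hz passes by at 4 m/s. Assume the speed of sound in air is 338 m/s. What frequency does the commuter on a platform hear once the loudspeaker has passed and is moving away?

Receding: f₂ = f · v/(v + v_s) = 1046 × 338/342 ≈ 1034 Hz.

1034 Hz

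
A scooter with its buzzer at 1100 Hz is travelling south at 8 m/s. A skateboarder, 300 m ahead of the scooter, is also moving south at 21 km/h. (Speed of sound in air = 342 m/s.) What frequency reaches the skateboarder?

1107 Hz

21 km/h = 5.833 m/s.
The skateboarder is ahead, so the scooter is moving toward it while the skateboarder is moving away from the scooter.
General Doppler shift: f' = f · (v − v_o)/(v − v_s).
f' = 1100 × (342 − 5.833)/(342 − 8) = 1100 × 336.17/334 ≈ 1107 Hz.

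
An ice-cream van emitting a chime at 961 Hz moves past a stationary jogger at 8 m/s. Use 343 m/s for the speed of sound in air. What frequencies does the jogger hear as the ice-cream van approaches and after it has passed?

984 Hz approaching; 939 Hz receding

Approaching: f₁ = f · v/(v − v_s) = 961 × 343/335 ≈ 984 Hz.
Receding: f₂ = f · v/(v + v_s) = 961 × 343/351 ≈ 939 Hz.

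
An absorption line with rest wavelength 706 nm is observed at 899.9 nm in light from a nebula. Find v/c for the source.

0.238

λ'/λ₀ = 1.2746 > 1 (redshift), so the source is receding.
λ'/λ₀ = √((1 + β)/(1 − β)) for a receding source ⇒ β = (r² − 1)/(r² + 1) with r = λ'/λ₀.
β = (1.6247 − 1)/(1.6247 + 1) ≈ 0.238.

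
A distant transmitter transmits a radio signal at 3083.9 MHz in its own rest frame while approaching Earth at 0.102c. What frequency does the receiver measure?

3416.3 MHz

Relativistic Doppler for frequency: f' = f₀ · √((1 + β)/(1 − β)).
f' = 3083.9 × √(1.1020/0.8980) = 3083.9 × 1.10778 ≈ 3416.3 MHz.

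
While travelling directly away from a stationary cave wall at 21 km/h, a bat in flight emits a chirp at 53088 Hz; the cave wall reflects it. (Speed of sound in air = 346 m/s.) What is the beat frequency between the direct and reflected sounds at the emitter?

21 km/h = 5.833 m/s.
The cave wall receives the sound from a moving source: f₁ = f₀ · v/(v + v_e) = 53088 × 346/351.83 ≈ 52208 Hz.
On the return leg the bat in flight is a moving observer: f₂ = f₁ · (v − v_e)/v = 52208 × 340.17/346 ≈ 51328 Hz.
Equivalently f₂ = f₀ · (v − v_e)/(v + v_e).
Beat against the emitted tone: |f₂ − f₀| = 2v_e·f₀/(v + v_e) = 2 × 5.833 × 53088/351.83 ≈ 1760 Hz.

1760 Hz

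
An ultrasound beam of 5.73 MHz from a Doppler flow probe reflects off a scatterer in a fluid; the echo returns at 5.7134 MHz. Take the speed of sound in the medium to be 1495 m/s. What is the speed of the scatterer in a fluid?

Double Doppler shift off a moving reflector: f₂ = f₀ · (v + u)/(v − u) (u > 0 toward emitter).
Rearranging, u = v · (f₂ − f₀)/(f₂ + f₀) = 1495 × -0.0166/11.4434 ≈ -2.17 m/s.
So the scatterer in a fluid is moving at 2.17 m/s away from the emitter.

2.17 m/s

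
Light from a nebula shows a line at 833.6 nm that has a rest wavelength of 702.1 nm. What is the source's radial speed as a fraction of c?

0.170

λ'/λ₀ = 1.1873 > 1 (redshift), so the source is receding.
λ'/λ₀ = √((1 + β)/(1 − β)) for a receding source ⇒ β = (r² − 1)/(r² + 1) with r = λ'/λ₀.
β = (1.4097 − 1)/(1.4097 + 1) ≈ 0.170.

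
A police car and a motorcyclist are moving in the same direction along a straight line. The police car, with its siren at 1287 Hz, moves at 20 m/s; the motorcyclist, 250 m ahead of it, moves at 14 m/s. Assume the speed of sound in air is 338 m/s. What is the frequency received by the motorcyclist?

1311 Hz

The motorcyclist is ahead, so the police car is moving toward it while the motorcyclist is moving away from the police car.
General Doppler shift: f' = f · (v − v_o)/(v − v_s).
f' = 1287 × (338 − 14)/(338 − 20) = 1287 × 324/318 ≈ 1311 Hz.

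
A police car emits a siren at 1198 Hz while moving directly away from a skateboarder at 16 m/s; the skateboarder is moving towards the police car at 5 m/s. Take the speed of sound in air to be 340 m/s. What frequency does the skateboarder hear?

With source receding and observer approaching, f' = f · (v + v_o)/(v + v_s).
f' = 1198 × (340 + 5)/(340 + 16) = 1198 × 345/356 ≈ 1161 Hz.

1161 Hz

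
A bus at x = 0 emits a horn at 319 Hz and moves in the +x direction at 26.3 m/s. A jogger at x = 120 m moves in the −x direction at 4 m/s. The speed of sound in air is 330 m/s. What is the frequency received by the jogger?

351 Hz

The observer lies on the +x side, so the source is heading toward the observer and the observer is heading toward the source.
Both move, so f' = f · (v + v_o)/(v − v_s).
f' = 319 × (330 + 4)/(330 − 26.3) = 319 × 334/303.7 ≈ 351 Hz.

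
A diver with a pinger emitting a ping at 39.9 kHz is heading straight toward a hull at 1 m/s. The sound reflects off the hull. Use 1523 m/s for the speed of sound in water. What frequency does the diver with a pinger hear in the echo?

40.0 kHz

The hull receives the sound from a moving source: f₁ = f₀ · v/(v − v_e) = 39.9 × 1523/1522 ≈ 39.9 kHz.
On the return leg the diver with a pinger is a moving observer: f₂ = f₁ · (v + v_e)/v = 39.9 × 1524/1523 ≈ 40.0 kHz.
Equivalently f₂ = f₀ · (v + v_e)/(v − v_e).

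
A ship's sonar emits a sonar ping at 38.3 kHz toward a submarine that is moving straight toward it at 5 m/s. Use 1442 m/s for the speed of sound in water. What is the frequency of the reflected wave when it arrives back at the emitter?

38.6 kHz

The submarine first receives the wave as a moving observer: f₁ = f₀ · (v + u)/v = 38.3 × (1442 + 5)/1442 ≈ 38.4 kHz.
The reflection then acts as a moving source: f₂ = f₁ · v/(v − u) ≈ 38.6 kHz.
Equivalently f₂ = f₀ · (v + u)/(v − u).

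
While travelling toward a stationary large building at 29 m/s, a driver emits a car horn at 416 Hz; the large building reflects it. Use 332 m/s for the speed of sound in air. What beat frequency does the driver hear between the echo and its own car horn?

80 Hz

The large building receives the sound from a moving source: f₁ = f₀ · v/(v − v_e) = 416 × 332/303 ≈ 455.8 Hz.
On the return leg the driver is a moving observer: f₂ = f₁ · (v + v_e)/v = 455.8 × 361/332 ≈ 495.6 Hz.
Equivalently f₂ = f₀ · (v + v_e)/(v − v_e).
Beat against the emitted tone: |f₂ − f₀| = 2v_e·f₀/(v − v_e) = 2 × 29 × 416/303 ≈ 80 Hz.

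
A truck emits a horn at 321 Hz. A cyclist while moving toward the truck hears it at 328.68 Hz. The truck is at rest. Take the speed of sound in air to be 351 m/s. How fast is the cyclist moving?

f' = f · (v + v_o)/v ⇒ v_o = v · |f'/f − 1|.
v_o = 351 × |328.68/321 − 1| = 351 × 0.02393 ≈ 8.4 m/s.

8.4 m/s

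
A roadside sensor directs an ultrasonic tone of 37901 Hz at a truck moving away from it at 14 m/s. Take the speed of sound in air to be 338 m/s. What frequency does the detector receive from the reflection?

34886 Hz

At the truck (a moving observer), f₁ = f₀ · (v − u)/v = 37901 × 324/338 ≈ 36331 Hz.
On reflection it acts as a source moving away from the stationary detector: f₂ = f₁ · v/(v + u) = 36331 × 338/352 ≈ 34886 Hz.
Equivalently f₂ = f₀ · (v − u)/(v + u).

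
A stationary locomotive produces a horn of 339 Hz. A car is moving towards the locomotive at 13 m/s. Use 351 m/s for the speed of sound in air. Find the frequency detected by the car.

Moving observer, stationary source: f' = f · (v + v_o)/v.
f' = 339 × (351 + 13)/351 = 339 × 364/351 ≈ 352 Hz.

352 Hz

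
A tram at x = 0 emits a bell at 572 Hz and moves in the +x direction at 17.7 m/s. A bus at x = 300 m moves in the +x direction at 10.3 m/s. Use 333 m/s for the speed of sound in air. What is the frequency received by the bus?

585 Hz

The observer lies on the +x side, so the source is heading toward the observer and the observer is heading away from the source.
With source approaching and observer receding, f' = f · (v − v_o)/(v − v_s).
f' = 572 × (333 − 10.3)/(333 − 17.7) = 572 × 322.7/315.3 ≈ 585 Hz.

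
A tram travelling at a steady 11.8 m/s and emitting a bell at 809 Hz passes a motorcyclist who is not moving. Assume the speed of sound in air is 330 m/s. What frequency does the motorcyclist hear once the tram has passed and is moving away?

Receding: f₂ = f · v/(v + v_s) = 809 × 330/341.8 ≈ 781 Hz.

781 Hz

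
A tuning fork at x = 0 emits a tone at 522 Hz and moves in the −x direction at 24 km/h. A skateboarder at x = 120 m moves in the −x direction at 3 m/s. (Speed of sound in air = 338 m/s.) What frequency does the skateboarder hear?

24 km/h = 6.667 m/s.
The observer lies on the +x side, so the source is heading away from the observer and the observer is heading toward the source.
Both move, so f' = f · (v + v_o)/(v + v_s).
f' = 522 × (338 + 3)/(338 + 6.667) = 522 × 341/344.67 ≈ 516 Hz.

516 Hz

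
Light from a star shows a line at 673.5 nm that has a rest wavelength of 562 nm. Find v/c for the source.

0.179

λ'/λ₀ = 1.1984 > 1 (redshift), so the source is receding.
λ'/λ₀ = √((1 + β)/(1 − β)) for a receding source ⇒ β = (r² − 1)/(r² + 1) with r = λ'/λ₀.
β = (1.4362 − 1)/(1.4362 + 1) ≈ 0.179.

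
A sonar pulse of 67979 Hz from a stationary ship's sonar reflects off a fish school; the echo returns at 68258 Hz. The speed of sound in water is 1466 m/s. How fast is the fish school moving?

Double Doppler shift off a moving reflector: f₂ = f₀ · (v + u)/(v − u) (u > 0 toward emitter).
Rearranging, u = v · (f₂ − f₀)/(f₂ + f₀) = 1466 × 279/136237 ≈ 3.0 m/s.
So the fish school is moving at 3.0 m/s toward the emitter.

3.0 m/s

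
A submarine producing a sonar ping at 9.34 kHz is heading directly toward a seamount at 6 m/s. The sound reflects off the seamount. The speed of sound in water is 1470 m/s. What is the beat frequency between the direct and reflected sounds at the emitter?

77 Hz

The seamount receives the sound from a moving source: f₁ = f₀ · v/(v − v_e) = 9.34 × 1470/1464 ≈ 9.3783 kHz.
On the return leg the submarine is a moving observer: f₂ = f₁ · (v + v_e)/v = 9.3783 × 1476/1470 ≈ 9.4166 kHz.
Equivalently f₂ = f₀ · (v + v_e)/(v − v_e).
Beat against the emitted tone (with f₀ = 9340 Hz): |f₂ − f₀| = 2v_e·f₀/(v − v_e) = 2 × 6 × 9340/1464 ≈ 77 Hz.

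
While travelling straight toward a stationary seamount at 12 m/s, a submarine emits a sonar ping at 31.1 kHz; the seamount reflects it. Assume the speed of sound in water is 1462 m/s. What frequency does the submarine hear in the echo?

The seamount receives the sound from a moving source: f₁ = f₀ · v/(v − v_e) = 31.1 × 1462/1450 ≈ 31.4 kHz.
On the return leg the submarine is a moving observer: f₂ = f₁ · (v + v_e)/v = 31.4 × 1474/1462 ≈ 31.6 kHz.
Equivalently f₂ = f₀ · (v + v_e)/(v − v_e).

31.6 kHz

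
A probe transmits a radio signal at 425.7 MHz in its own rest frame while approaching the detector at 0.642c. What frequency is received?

Relativistic Doppler for frequency: f' = f₀ · √((1 + β)/(1 − β)).
f' = 425.7 × √(1.6420/0.3580) = 425.7 × 2.14163 ≈ 911.7 MHz.

911.7 MHz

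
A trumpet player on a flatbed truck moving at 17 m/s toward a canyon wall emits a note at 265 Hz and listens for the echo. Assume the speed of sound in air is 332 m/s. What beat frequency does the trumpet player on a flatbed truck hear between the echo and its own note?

28.6 Hz

The canyon wall receives the sound from a moving source: f₁ = f₀ · v/(v − v_e) = 265 × 332/315 ≈ 279.3 Hz.
On the return leg the trumpet player on a flatbed truck is a moving observer: f₂ = f₁ · (v + v_e)/v = 279.3 × 349/332 ≈ 293.6 Hz.
Beat against the emitted tone: |f₂ − f₀| = 2v_e·f₀/(v − v_e) = 2 × 17 × 265/315 ≈ 28.6 Hz.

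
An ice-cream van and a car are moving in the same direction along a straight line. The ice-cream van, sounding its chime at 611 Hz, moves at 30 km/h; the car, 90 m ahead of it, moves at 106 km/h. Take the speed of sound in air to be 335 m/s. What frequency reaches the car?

30 km/h = 8.333 m/s; 106 km/h = 29.44 m/s.
The car is ahead, so the ice-cream van is moving toward it while the car is moving away from the ice-cream van.
General Doppler shift: f' = f · (v − v_o)/(v − v_s).
f' = 611 × (335 − 29.44)/(335 − 8.333) = 611 × 305.56/326.67 ≈ 572 Hz.

572 Hz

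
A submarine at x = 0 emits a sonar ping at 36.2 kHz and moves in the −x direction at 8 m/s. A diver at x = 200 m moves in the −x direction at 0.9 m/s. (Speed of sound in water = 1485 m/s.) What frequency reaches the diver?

36.0 kHz

The observer lies on the +x side, so the source is heading away from the observer and the observer is heading toward the source.
General Doppler shift: f' = f · (v + v_o)/(v + v_s).
f' = 36.2 × (1485 + 0.9)/(1485 + 8) = 36.2 × 1485.9/1493 ≈ 36.0 kHz.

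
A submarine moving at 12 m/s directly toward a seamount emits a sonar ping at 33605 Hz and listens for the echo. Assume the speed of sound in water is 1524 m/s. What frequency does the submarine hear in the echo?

34138 Hz

The seamount receives the sound from a moving source: f₁ = f₀ · v/(v − v_e) = 33605 × 1524/1512 ≈ 33872 Hz.
On the return leg the submarine is a moving observer: f₂ = f₁ · (v + v_e)/v = 33872 × 1536/1524 ≈ 34138 Hz.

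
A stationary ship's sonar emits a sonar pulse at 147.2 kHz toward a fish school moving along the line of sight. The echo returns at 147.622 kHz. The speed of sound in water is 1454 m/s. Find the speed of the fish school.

Double Doppler shift off a moving reflector: f₂ = f₀ · (v + u)/(v − u) (u > 0 toward emitter).
Rearranging, u = v · (f₂ − f₀)/(f₂ + f₀) = 1454 × 0.422/294.822 ≈ 2.08 m/s.
So the fish school is moving at 2.08 m/s toward the emitter.

2.08 m/s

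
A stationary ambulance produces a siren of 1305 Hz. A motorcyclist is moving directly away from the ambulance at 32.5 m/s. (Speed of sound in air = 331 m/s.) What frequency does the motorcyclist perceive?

1177 Hz

Moving observer, stationary source: f' = f · (v − v_o)/v.
f' = 1305 × (331 − 32.5)/331 = 1305 × 298.5/331 ≈ 1177 Hz.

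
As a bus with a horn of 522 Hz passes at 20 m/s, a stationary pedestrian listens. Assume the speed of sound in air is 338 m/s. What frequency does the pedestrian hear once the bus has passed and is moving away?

493 Hz

Receding: f₂ = f · v/(v + v_s) = 522 × 338/358 ≈ 493 Hz.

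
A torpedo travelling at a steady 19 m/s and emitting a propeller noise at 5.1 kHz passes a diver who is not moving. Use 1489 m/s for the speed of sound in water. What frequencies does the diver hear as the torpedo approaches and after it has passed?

Approaching: f₁ = f · v/(v − v_s) = 5.1 × 1489/1470 ≈ 5.17 kHz.
Receding: f₂ = f · v/(v + v_s) = 5.1 × 1489/1508 ≈ 5.04 kHz.

5.17 kHz approaching; 5.04 kHz receding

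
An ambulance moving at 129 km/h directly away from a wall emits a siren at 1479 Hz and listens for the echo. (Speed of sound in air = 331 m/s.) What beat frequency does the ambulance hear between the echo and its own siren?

129 km/h = 35.83 m/s.
The wall receives the sound from a moving source: f₁ = f₀ · v/(v + v_e) = 1479 × 331/366.83 ≈ 1335 Hz.
On the return leg the ambulance is a moving observer: f₂ = f₁ · (v − v_e)/v = 1335 × 295.17/331 ≈ 1190 Hz.
Beat against the emitted tone: |f₂ − f₀| = 2v_e·f₀/(v + v_e) = 2 × 35.83 × 1479/366.83 ≈ 289 Hz.

289 Hz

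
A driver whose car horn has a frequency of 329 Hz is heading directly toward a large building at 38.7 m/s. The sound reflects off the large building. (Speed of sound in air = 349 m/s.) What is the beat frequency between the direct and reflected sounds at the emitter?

82 Hz

The large building receives the sound from a moving source: f₁ = f₀ · v/(v − v_e) = 329 × 349/310.3 ≈ 370.0 Hz.
On the return leg the driver is a moving observer: f₂ = f₁ · (v + v_e)/v = 370.0 × 387.7/349 ≈ 411.1 Hz.
Equivalently f₂ = f₀ · (v + v_e)/(v − v_e).
Beat against the emitted tone: |f₂ − f₀| = 2v_e·f₀/(v − v_e) = 2 × 38.7 × 329/310.3 ≈ 82 Hz.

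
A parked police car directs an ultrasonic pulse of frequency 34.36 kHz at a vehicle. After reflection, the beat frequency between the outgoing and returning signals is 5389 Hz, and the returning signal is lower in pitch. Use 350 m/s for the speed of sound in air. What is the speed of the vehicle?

Double Doppler shift off a moving reflector: f₂ = f₀ · (v + u)/(v − u) (u > 0 toward emitter).
Returning signal is lower, so f₂ = f₀ − Δf = 34360 − 5389 = 28971 Hz.
Rearranging, u = v · (f₂ − f₀)/(f₂ + f₀) = 350 × -5389/63331 ≈ -30 m/s.
So the vehicle is moving at 30 m/s away from the emitter.

30 m/s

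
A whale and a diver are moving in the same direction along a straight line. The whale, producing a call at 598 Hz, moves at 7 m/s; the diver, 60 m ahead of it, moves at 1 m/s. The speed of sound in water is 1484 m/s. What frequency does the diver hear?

The diver is ahead, so the whale is moving toward it while the diver is moving away from the whale.
General Doppler shift: f' = f · (v − v_o)/(v − v_s).
f' = 598 × (1484 − 1)/(1484 − 7) = 598 × 1483/1477 ≈ 600 Hz.

600 Hz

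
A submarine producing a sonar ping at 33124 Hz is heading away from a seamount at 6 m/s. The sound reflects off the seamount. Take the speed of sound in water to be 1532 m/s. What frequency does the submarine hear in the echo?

32866 Hz

The seamount receives the sound from a moving source: f₁ = f₀ · v/(v + v_e) = 33124 × 1532/1538 ≈ 32995 Hz.
On the return leg the submarine is a moving observer: f₂ = f₁ · (v − v_e)/v = 32995 × 1526/1532 ≈ 32866 Hz.
Equivalently f₂ = f₀ · (v − v_e)/(v + v_e).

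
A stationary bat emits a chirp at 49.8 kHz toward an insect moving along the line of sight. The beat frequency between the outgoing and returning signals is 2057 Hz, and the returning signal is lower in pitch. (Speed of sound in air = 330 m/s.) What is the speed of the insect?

7.0 m/s

Double Doppler shift off a moving reflector: f₂ = f₀ · (v + u)/(v − u) (u > 0 toward emitter).
Returning signal is lower, so f₂ = f₀ − Δf = 49800 − 2057 = 47743 Hz.
Rearranging, u = v · (f₂ − f₀)/(f₂ + f₀) = 330 × -2057/97543 ≈ -7.0 m/s.
So the insect is moving at 7.0 m/s away from the emitter.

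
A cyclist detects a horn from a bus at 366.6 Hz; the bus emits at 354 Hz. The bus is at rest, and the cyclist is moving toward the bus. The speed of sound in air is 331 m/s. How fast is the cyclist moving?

11.8 m/s

f' = f · (v + v_o)/v ⇒ v_o = v · |f'/f − 1|.
v_o = 331 × |366.6/354 − 1| = 331 × 0.03559 ≈ 11.8 m/s.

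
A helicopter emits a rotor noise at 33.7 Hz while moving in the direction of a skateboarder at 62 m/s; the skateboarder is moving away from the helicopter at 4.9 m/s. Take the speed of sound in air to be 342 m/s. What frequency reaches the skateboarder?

40.6 Hz

General Doppler shift: f' = f · (v − v_o)/(v − v_s).
f' = 33.7 × (342 − 4.9)/(342 − 62) = 33.7 × 337.1/280 ≈ 40.6 Hz.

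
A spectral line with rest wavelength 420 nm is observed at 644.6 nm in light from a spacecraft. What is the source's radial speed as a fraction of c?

0.404c

λ'/λ₀ = 1.5348 > 1 (redshift), so the source is receding.
λ'/λ₀ = √((1 + β)/(1 − β)) for a receding source ⇒ β = (r² − 1)/(r² + 1) with r = λ'/λ₀.
β = (2.3555 − 1)/(2.3555 + 1) ≈ 0.404.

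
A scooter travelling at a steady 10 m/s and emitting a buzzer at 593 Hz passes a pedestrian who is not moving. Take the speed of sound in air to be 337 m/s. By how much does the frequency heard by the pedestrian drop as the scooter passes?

35.2 Hz

Approaching: f₁ = f · v/(v − v_s) = 593 × 337/327 ≈ 611.1 Hz.
Receding: f₂ = f · v/(v + v_s) = 593 × 337/347 ≈ 575.9 Hz.
Drop: f₁ − f₂ = 2f·v·v_s/(v² − v_s²) = 2 × 593 × 337 × 10/(337² − 10²) ≈ 35.2 Hz.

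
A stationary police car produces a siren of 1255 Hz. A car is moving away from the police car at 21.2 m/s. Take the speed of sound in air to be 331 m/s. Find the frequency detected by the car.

Only the observer moves, away from the source, so f' = f · (v − v_o)/v.
f' = 1255 × (331 − 21.2)/331 = 1255 × 309.8/331 ≈ 1175 Hz.

1175 Hz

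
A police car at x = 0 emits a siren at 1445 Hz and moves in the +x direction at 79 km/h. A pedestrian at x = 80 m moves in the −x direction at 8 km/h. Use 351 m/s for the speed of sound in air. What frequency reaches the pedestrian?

79 km/h = 21.94 m/s; 8 km/h = 2.222 m/s.
The observer lies on the +x side, so the source is heading toward the observer and the observer is heading toward the source.
Both move, so f' = f · (v + v_o)/(v − v_s).
f' = 1445 × (351 + 2.222)/(351 − 21.94) = 1445 × 353.22/329.06 ≈ 1551 Hz.

1551 Hz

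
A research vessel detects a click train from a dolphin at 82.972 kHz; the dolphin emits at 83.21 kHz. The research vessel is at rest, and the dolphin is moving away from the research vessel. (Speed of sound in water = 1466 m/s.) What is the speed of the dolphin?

f' = f · v/(v + v_s) ⇒ v_s = v · |1 − f/f'|.
v_s = 1466 × |1 − 83.21/82.972| = 1466 × 0.002868 ≈ 4.2 m/s.

4.2 m/s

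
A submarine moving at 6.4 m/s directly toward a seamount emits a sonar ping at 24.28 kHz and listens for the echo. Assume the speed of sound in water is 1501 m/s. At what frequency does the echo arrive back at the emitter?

The seamount receives the sound from a moving source: f₁ = f₀ · v/(v − v_e) = 24.28 × 1501/1494.6 ≈ 24.4 kHz.
On the return leg the submarine is a moving observer: f₂ = f₁ · (v + v_e)/v = 24.4 × 1507.4/1501 ≈ 24.5 kHz.

24.5 kHz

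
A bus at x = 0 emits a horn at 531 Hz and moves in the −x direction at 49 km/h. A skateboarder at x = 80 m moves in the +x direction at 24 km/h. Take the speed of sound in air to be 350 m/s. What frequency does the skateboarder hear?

501 Hz

49 km/h = 13.61 m/s; 24 km/h = 6.667 m/s.
The observer lies on the +x side, so the source is heading away from the observer and the observer is heading away from the source.
Both move, so f' = f · (v − v_o)/(v + v_s).
f' = 531 × (350 − 6.667)/(350 + 13.61) = 531 × 343.33/363.61 ≈ 501 Hz.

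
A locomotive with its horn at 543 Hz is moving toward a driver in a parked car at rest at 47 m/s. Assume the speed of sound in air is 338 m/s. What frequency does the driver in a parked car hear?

631 Hz

Moving source, stationary observer: f' = f · v/(v − v_s) since the source is approaching.
f' = 543 × 338/(338 − 47) = 543 × 338/291 ≈ 631 Hz.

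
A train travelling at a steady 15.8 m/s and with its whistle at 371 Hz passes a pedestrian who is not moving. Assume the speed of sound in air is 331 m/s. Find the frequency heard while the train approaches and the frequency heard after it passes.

390 Hz approaching; 354 Hz receding

Approaching: f₁ = f · v/(v − v_s) = 371 × 331/315.2 ≈ 390 Hz.
Receding: f₂ = f · v/(v + v_s) = 371 × 331/346.8 ≈ 354 Hz.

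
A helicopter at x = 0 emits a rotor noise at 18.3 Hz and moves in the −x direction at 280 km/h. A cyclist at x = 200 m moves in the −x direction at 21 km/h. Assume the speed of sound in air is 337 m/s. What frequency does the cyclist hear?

280 km/h = 77.78 m/s; 21 km/h = 5.833 m/s.
The observer lies on the +x side, so the source is heading away from the observer and the observer is heading toward the source.
With source receding and observer approaching, f' = f · (v + v_o)/(v + v_s).
f' = 18.3 × (337 + 5.833)/(337 + 77.78) = 18.3 × 342.83/414.78 ≈ 15.1 Hz.

15.1 Hz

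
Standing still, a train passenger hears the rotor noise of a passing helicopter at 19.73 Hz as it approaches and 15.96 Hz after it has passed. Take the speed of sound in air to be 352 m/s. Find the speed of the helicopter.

37 m/s

f₁/f₂ = (v + v_s)/(v − v_s), so v_s = v · (f₁ − f₂)/(f₁ + f₂).
v_s = 352 × (19.73 − 15.96)/(19.73 + 15.96) = 352 × 3.77/35.69 ≈ 37 m/s.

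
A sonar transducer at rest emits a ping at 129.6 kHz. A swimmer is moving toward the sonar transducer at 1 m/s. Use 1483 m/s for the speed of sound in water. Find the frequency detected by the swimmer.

Moving observer, stationary source: f' = f · (v + v_o)/v.
f' = 129.6 × (1483 + 1)/1483 = 129.6 × 1484/1483 ≈ 129.7 kHz.

129.7 kHz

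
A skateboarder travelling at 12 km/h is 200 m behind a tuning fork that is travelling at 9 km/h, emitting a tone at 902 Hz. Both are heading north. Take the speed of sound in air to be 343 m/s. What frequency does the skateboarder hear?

904 Hz

9 km/h = 2.5 m/s; 12 km/h = 3.333 m/s.
The skateboarder is behind, so the tuning fork is moving away from it while the skateboarder is moving toward the tuning fork.
General Doppler shift: f' = f · (v + v_o)/(v + v_s).
f' = 902 × (343 + 3.333)/(343 + 2.5) = 902 × 346.33/345.5 ≈ 904 Hz.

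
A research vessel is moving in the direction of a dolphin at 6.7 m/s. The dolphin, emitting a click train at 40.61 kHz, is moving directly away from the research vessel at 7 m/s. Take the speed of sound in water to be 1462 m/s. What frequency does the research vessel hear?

Both move, so f' = f · (v + v_o)/(v + v_s).
f' = 40.61 × (1462 + 6.7)/(1462 + 7) = 40.61 × 1468.7/1469 ≈ 40.6 kHz.

40.6 kHz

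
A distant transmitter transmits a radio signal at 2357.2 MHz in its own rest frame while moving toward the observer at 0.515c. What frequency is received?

Relativistic Doppler for frequency: f' = f₀ · √((1 + β)/(1 − β)).
f' = 2357.2 × √(1.5150/0.4850) = 2357.2 × 1.76740 ≈ 4166.1 MHz.

4166.1 MHz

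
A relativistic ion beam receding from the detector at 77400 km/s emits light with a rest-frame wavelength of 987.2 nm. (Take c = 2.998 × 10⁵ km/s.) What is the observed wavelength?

1285.7 nm

β = v/c = 77400/299800 = 0.2582.
Relativistic Doppler for wavelength: λ' = λ₀ · √((1 + β)/(1 − β)).
λ' = 987.2 × √(1.2582/0.7418) = 987.2 × 1.30232 ≈ 1285.7 nm.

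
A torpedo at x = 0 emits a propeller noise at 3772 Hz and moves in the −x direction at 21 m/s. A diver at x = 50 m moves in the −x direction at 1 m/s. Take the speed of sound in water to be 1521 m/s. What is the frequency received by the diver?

The observer lies on the +x side, so the source is heading away from the observer and the observer is heading toward the source.
General Doppler shift: f' = f · (v + v_o)/(v + v_s).
f' = 3772 × (1521 + 1)/(1521 + 21) = 3772 × 1522/1542 ≈ 3723 Hz.

3723 Hz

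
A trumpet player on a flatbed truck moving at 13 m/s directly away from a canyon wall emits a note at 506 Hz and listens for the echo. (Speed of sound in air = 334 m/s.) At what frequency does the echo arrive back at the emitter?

468 Hz

The canyon wall receives the sound from a moving source: f₁ = f₀ · v/(v + v_e) = 506 × 334/347 ≈ 487 Hz.
On the return leg the trumpet player on a flatbed truck is a moving observer: f₂ = f₁ · (v − v_e)/v = 487 × 321/334 ≈ 468 Hz.
Equivalently f₂ = f₀ · (v − v_e)/(v + v_e).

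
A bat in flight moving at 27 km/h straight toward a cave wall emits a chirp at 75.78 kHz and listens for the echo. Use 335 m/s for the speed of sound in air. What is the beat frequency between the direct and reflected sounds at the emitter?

3471 Hz

27 km/h = 7.5 m/s.
The cave wall receives the sound from a moving source: f₁ = f₀ · v/(v − v_e) = 75.78 × 335/327.5 ≈ 77.52 kHz.
On the return leg the bat in flight is a moving observer: f₂ = f₁ · (v + v_e)/v = 77.52 × 342.5/335 ≈ 79.25 kHz.
Beat against the emitted tone (with f₀ = 75780 Hz): |f₂ − f₀| = 2v_e·f₀/(v − v_e) = 2 × 7.5 × 75780/327.5 ≈ 3471 Hz.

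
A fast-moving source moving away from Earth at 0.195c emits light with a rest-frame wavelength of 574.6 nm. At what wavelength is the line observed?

700.1 nm

Relativistic Doppler for wavelength: λ' = λ₀ · √((1 + β)/(1 − β)).
λ' = 574.6 × √(1.1950/0.8050) = 574.6 × 1.21839 ≈ 700.1 nm.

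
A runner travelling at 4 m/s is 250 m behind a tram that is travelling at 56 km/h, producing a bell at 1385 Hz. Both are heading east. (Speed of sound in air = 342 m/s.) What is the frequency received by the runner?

1340 Hz

56 km/h = 15.56 m/s.
The runner is behind, so the tram is moving away from it while the runner is moving toward the tram.
With source receding and observer approaching, f' = f · (v + v_o)/(v + v_s).
f' = 1385 × (342 + 4)/(342 + 15.56) = 1385 × 346/357.56 ≈ 1340 Hz.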